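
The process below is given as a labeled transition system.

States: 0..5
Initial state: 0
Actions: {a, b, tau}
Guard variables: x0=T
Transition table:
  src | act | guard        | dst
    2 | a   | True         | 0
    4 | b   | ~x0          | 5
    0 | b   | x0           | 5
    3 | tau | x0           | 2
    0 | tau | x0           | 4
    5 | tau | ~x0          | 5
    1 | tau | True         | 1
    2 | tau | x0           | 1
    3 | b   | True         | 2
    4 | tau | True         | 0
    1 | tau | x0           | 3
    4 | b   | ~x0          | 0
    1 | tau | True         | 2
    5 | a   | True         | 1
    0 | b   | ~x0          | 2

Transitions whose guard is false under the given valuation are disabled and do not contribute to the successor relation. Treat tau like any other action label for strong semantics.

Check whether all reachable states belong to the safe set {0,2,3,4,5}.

Inv-set: {0,2,3,4,5}
Reach set: {0,1,2,3,4,5}
  0: ✓
  1: VIOLATES
  2: ✓
  3: ✓
  4: ✓
  5: ✓
counterexample path to 1: b·a

Answer: INVARIANT VIOLATED at state 1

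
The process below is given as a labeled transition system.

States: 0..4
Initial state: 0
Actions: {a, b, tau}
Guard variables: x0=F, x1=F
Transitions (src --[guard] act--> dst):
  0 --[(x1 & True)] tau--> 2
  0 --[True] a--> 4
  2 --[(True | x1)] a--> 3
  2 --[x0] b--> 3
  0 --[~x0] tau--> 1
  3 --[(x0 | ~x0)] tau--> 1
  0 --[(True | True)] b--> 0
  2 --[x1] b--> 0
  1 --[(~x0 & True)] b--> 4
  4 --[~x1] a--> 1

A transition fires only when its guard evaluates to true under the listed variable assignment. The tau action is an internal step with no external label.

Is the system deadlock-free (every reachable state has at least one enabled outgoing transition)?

Reach set: {0,1,4}
  0: a→4  b→0  tau→1  [3 exit(s)]
  1: b→4  [1 exit(s)]
  4: a→1  [1 exit(s)]

Answer: DEADLOCK-FREE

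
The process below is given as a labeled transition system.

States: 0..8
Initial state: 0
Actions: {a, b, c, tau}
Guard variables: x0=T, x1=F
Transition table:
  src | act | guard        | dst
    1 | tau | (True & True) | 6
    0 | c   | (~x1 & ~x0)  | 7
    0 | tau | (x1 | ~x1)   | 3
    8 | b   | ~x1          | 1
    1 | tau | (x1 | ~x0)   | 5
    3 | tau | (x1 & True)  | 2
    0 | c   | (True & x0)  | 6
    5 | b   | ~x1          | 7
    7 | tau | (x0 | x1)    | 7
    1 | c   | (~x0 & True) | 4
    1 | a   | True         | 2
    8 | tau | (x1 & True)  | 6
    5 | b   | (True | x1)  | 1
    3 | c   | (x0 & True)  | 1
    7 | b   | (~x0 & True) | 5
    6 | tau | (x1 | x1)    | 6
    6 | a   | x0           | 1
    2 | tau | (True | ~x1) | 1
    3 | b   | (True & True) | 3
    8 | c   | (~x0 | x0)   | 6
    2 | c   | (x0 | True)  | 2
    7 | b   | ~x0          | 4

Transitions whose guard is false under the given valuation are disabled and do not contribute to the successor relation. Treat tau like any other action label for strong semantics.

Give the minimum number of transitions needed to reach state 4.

Answer: UNREACHABLE

Working:
Layered search for 4:
  depth 0: {0}
  depth 1: {3,6}
  depth 2: {1}
  depth 3: {2}
4 never appears.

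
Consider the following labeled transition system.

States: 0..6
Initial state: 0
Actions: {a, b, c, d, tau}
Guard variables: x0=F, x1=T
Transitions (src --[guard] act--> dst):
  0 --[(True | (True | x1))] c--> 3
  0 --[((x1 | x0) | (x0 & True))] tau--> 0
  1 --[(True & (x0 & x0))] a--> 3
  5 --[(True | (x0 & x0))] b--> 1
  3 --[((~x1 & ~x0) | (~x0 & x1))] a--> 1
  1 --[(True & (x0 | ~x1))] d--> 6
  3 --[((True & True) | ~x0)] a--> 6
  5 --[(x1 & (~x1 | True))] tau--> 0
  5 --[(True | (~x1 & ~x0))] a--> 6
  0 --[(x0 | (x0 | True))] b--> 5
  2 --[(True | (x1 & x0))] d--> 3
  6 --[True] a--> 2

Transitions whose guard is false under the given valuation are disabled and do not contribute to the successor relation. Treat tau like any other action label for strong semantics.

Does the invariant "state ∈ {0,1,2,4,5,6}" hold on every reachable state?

Inv-set: {0,1,2,4,5,6}
R = {0,1,2,3,5,6}
  0: ok
  1: ok
  2: ok
  3: VIOLATES
  5: ok
  6: ok
reach 3 via c — violates

Answer: INVARIANT VIOLATED at state 3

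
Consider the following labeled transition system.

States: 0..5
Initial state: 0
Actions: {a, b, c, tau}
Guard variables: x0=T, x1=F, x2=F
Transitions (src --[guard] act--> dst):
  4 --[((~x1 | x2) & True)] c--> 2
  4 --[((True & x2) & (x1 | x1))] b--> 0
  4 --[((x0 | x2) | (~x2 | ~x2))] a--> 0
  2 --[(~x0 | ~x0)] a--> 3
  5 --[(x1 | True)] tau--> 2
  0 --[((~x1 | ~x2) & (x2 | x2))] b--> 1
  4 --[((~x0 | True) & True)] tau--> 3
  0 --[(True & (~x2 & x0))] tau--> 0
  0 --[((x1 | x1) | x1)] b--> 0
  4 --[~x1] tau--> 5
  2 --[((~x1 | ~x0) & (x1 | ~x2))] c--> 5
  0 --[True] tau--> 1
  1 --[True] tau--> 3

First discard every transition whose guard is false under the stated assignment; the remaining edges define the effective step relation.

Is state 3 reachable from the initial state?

9 transition(s) survive guard evaluation.
depth 0: {0}
depth 1: {1}  total {0,1}
depth 2: {3}  total {0,1,3}
R = {0,1,3}
witness 3: tau·tau

Answer: REACHABLE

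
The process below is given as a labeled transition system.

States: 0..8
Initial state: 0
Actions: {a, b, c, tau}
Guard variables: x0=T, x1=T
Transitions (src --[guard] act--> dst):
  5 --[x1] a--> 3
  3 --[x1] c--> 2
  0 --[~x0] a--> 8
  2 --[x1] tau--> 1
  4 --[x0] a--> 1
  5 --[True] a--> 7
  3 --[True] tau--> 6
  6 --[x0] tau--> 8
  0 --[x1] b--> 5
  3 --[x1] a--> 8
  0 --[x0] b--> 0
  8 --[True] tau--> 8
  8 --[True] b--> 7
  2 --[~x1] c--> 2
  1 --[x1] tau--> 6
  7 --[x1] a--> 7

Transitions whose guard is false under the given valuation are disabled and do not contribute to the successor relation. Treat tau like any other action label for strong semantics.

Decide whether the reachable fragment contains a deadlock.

Reach set: {0,1,2,3,5,6,7,8}
  0: b→0  b→5  [deg 2]
  1: tau→6  [deg 1]
  2: tau→1  [deg 1]
  3: a→8  c→2  tau→6  [deg 3]
  5: a→3  a→7  [deg 2]
  6: tau→8  [deg 1]
  7: a→7  [deg 1]
  8: b→7  tau→8  [deg 2]

Answer: DEADLOCK-FREE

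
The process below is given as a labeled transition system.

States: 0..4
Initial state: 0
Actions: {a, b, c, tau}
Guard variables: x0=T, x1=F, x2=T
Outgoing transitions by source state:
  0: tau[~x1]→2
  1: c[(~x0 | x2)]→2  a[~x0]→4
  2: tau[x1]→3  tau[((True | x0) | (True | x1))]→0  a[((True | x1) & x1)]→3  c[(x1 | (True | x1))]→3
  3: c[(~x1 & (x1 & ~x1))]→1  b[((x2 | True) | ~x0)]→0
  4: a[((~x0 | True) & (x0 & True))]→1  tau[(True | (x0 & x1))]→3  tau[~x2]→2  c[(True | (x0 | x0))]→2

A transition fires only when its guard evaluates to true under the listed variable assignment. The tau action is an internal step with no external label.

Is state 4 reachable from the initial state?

After dropping false guards: 8 live edges.
depth 0: {0}
depth 1: {2}  now seen {0,2}
depth 2: {3}  now seen {0,2,3}
Reachable = {0,2,3}

Answer: UNREACHABLE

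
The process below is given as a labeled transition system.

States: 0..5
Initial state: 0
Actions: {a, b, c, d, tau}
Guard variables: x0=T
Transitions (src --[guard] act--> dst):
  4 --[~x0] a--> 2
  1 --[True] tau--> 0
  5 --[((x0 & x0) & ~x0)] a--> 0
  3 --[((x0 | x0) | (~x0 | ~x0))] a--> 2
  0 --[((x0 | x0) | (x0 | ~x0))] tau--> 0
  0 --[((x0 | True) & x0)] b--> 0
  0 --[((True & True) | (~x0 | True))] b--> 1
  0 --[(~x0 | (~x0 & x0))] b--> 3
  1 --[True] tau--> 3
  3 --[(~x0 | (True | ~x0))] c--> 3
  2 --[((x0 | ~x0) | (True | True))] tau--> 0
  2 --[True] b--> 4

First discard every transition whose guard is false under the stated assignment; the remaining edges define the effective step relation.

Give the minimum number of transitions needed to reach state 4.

Breadth-first toward 4:
  depth 0: {0}
  depth 1: {1}
  depth 2: {3}
  depth 3: {2}
  depth 4: {4}
4 enters at depth 4; path b·tau·a·b

Answer: 4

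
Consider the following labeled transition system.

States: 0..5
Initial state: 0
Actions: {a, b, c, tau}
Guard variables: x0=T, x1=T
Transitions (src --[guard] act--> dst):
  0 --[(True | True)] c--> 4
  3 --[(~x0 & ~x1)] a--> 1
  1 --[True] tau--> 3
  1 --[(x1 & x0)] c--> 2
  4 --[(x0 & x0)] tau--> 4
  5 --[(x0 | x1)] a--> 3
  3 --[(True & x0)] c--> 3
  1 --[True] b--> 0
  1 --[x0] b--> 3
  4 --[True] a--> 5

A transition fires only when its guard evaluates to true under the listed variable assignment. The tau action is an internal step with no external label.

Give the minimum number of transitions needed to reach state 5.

BFS to 5:
  L0 = {0}
  L1 = {4}
  L2 = {5}
5 enters at depth 2; path c·a

Answer: 2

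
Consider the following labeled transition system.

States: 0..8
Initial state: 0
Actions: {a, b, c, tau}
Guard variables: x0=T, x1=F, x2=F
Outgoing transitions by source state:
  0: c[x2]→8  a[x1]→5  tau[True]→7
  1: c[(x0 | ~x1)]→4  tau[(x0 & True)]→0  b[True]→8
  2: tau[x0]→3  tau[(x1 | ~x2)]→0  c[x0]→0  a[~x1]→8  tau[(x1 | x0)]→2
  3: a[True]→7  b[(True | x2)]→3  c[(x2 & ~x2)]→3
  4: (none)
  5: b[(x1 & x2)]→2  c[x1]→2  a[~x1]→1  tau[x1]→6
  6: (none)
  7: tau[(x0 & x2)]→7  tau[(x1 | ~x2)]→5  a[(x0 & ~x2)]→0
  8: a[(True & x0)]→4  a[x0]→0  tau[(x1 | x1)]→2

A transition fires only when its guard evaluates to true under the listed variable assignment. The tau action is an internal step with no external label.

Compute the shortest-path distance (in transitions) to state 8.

Breadth-first toward 8:
  depth 0: {0}
  depth 1: {7}
  depth 2: {5}
  depth 3: {1}
  depth 4: {4,8}
first hit 8 at d=4 via tau·tau·a·b

Answer: 4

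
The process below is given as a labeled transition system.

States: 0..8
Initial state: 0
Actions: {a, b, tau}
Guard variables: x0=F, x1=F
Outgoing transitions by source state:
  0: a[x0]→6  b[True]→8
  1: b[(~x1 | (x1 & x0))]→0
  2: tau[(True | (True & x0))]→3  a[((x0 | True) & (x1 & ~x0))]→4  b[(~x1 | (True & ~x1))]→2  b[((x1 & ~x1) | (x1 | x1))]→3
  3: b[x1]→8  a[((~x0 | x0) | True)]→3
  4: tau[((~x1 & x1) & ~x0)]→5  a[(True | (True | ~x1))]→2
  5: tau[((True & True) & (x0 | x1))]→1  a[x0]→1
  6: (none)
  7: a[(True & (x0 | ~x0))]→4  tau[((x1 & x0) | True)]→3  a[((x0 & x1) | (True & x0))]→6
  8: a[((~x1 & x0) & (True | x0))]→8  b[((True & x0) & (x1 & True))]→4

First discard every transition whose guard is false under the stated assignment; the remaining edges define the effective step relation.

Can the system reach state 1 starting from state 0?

After dropping false guards: 8 live edges.
depth 0: {0}
depth 1: {8}  cumulative {0,8}
Reach set: {0,8}

Answer: UNREACHABLE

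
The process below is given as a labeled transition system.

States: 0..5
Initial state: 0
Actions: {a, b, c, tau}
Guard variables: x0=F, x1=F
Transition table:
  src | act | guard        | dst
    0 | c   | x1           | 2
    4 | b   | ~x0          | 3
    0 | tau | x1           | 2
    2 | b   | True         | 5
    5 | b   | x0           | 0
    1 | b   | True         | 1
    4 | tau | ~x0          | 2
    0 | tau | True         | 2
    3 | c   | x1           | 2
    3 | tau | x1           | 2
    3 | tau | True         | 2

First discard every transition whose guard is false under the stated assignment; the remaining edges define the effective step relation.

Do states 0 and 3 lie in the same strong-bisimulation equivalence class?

Answer: BISIMILAR

Working:
Bisimulation quotient by refinement:
  round 0: {{0,1,2,3,4,5}}
  round 1: {{0,3},{1,2},{4},{5}}
  round 2: {{0,3},{1},{2},{4},{5}}
5 equivalence class(es) (converged in 3)
0∈{0,3}, 3∈{0,3}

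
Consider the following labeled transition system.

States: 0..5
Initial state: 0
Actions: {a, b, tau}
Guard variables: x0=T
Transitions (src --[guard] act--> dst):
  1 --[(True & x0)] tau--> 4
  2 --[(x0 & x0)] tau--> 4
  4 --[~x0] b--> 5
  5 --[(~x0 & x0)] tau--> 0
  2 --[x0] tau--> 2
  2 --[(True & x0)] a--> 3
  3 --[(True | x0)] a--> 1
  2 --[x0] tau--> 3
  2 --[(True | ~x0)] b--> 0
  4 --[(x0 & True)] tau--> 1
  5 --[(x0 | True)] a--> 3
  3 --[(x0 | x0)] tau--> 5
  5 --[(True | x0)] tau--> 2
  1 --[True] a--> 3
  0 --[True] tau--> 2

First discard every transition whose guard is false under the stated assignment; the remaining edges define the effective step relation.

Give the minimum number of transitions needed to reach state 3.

Answer: 2

Trace:
Layered search for 3:
  Layer 0: {0}
  Layer 1: {2}
  Layer 2: {3,4}
first hit 3 at d=2 via tau·a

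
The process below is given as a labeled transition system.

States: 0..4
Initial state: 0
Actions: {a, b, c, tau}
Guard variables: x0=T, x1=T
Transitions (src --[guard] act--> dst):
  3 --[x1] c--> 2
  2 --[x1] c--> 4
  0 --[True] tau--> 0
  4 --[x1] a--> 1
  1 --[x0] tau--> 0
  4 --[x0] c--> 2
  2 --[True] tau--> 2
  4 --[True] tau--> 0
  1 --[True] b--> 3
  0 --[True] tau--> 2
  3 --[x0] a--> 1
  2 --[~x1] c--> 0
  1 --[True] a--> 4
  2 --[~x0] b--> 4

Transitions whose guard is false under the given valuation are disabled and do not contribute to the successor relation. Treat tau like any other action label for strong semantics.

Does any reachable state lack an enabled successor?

Reach set: {0,1,2,3,4}
  0: tau→0  tau→2  [2 out]
  1: a→4  b→3  tau→0  [3 out]
  2: c→4  tau→2  [2 out]
  3: a→1  c→2  [2 out]
  4: a→1  c→2  tau→0  [3 out]

Answer: DEADLOCK-FREE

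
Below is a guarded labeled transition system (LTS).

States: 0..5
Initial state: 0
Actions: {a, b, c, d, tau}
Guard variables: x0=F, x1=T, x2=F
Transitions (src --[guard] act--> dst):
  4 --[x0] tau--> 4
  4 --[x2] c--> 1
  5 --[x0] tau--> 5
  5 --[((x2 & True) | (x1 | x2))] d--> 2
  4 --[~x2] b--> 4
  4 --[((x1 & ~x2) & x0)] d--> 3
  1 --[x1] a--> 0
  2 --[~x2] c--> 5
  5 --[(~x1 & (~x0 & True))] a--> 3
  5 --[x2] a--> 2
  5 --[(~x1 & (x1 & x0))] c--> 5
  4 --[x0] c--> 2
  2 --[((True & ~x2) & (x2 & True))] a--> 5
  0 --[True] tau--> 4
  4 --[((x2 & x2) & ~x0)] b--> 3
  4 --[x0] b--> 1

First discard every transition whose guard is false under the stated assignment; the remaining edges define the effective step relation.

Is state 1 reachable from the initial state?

Guard filter leaves 5 enabled edge(s).
depth 0: {0}
depth 1: {4}  total {0,4}
R = {0,4}

Answer: UNREACHABLE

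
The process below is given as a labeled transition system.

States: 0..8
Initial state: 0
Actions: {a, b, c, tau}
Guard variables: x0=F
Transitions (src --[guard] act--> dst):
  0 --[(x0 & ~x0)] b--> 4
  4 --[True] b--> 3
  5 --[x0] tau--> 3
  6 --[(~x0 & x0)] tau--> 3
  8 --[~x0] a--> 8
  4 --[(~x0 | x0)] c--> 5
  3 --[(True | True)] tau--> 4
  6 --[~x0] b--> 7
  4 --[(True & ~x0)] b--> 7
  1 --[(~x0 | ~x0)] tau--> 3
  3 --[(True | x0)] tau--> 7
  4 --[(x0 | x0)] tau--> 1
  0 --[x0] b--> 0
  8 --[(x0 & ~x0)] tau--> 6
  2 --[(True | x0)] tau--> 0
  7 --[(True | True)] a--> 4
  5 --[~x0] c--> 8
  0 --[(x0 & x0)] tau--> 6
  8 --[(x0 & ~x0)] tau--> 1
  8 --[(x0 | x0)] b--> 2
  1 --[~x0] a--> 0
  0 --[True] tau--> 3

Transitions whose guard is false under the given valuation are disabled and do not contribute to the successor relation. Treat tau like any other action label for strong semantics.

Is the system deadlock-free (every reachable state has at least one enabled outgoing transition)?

Reach set: {0,3,4,5,7,8}
  0: tau→3  [deg 1]
  3: tau→4  tau→7  [deg 2]
  4: b→3  b→7  c→5  [deg 3]
  5: c→8  [deg 1]
  7: a→4  [deg 1]
  8: a→8  [deg 1]

Answer: DEADLOCK-FREE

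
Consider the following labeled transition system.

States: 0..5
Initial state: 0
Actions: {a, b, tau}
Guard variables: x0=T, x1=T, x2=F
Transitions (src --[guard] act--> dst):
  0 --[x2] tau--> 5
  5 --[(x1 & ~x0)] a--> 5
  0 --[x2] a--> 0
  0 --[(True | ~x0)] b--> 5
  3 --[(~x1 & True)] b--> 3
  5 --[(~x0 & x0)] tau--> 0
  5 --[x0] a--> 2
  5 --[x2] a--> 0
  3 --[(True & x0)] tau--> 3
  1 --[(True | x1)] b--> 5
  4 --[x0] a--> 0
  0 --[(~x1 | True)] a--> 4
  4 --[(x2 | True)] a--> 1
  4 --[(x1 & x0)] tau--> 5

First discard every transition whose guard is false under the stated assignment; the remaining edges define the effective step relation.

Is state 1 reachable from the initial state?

Answer: REACHABLE

Working:
After dropping false guards: 8 live edges.
Layer 0: {0}
Layer 1: {4,5}  cumulative {0,4,5}
Layer 2: {1,2}  cumulative {0,1,2,4,5}
Reachable = {0,1,2,4,5}
trace reaching 1: a·a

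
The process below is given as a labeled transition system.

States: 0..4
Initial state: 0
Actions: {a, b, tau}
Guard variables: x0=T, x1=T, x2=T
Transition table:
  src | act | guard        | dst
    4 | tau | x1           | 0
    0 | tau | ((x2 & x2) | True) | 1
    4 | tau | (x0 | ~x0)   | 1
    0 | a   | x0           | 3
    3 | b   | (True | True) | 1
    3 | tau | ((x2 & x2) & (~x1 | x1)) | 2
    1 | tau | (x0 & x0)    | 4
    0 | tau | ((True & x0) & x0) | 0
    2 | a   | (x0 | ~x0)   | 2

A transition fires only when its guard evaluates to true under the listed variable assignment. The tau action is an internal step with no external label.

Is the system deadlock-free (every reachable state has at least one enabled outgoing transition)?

Reach set: {0,1,2,3,4}
  0: a→3  tau→0  tau→1  [deg 3]
  1: tau→4  [deg 1]
  2: a→2  [deg 1]
  3: b→1  tau→2  [deg 2]
  4: tau→0  tau→1  [deg 2]

Answer: DEADLOCK-FREE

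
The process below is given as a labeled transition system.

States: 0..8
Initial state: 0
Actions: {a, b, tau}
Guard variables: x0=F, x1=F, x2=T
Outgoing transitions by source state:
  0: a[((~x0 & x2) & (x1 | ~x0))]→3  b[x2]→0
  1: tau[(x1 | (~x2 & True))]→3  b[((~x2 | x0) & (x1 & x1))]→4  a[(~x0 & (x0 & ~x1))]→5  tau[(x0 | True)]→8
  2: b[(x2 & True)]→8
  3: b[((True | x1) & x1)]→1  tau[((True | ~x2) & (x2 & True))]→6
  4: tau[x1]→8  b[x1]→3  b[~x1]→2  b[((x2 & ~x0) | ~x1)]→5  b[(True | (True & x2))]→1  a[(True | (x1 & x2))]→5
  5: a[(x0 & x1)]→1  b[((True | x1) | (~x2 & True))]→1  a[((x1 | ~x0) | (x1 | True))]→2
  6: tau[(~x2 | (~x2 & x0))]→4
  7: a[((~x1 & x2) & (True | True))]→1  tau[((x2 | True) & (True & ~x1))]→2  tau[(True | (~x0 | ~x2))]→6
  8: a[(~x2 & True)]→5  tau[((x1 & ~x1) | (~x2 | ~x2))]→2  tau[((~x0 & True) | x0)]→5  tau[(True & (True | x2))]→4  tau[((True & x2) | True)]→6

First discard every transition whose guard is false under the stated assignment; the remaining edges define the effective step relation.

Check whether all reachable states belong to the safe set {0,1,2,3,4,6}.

Safe = {0,1,2,3,4,6}
R = {0,3,6}
  0: ✓
  3: ✓
  6: ✓

Answer: INVARIANT HOLDS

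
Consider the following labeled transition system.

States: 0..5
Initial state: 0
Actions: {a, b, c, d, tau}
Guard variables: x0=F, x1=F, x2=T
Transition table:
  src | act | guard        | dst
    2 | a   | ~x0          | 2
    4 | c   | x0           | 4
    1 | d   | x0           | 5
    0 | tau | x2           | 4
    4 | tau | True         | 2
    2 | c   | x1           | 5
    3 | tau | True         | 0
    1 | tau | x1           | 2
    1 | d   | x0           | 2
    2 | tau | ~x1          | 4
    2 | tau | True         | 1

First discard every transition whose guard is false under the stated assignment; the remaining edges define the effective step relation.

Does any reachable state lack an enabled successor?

Answer: DEADLOCK at state 1

Working:
R = {0,1,2,4}
  0: tau→4  [deg 1]
  1: ∅  [STUCK]
  2: a→2  tau→1  tau→4  [deg 3]
  4: tau→2  [deg 1]
Path to 1: tau·tau·tau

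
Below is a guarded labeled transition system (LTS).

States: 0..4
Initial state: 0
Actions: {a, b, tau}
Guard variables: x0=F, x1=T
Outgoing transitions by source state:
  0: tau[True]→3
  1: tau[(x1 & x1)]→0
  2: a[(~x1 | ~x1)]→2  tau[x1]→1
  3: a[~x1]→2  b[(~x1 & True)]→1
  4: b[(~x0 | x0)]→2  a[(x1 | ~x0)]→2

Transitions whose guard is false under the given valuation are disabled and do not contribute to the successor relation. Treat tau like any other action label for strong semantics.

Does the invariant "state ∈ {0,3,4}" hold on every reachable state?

Answer: INVARIANT HOLDS

Analysis:
Safe = {0,3,4}
Reach set: {0,3}
  0: safe
  3: safe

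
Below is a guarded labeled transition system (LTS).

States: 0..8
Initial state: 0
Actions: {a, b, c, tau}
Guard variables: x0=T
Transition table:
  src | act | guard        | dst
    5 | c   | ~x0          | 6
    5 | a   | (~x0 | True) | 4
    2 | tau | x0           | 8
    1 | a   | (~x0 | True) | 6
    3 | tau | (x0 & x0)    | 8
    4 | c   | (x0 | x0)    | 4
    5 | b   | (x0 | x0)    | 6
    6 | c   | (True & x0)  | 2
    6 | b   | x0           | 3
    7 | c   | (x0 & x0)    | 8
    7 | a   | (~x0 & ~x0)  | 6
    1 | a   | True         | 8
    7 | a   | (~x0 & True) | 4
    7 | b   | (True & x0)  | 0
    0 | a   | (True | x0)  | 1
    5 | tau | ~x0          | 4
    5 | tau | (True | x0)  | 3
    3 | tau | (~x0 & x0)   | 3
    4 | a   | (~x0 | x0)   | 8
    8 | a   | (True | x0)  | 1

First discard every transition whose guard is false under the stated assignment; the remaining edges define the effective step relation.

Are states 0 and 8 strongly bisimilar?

Compute ~ classes (split until stable):
  round 0: {{0,1,2,3,4,5,6,7,8}}
  round 1: {{0,1,8},{2,3},{4},{5},{6,7}}
  round 2: {{0,8},{1},{2,3},{4},{5},{6},{7}}
Fixed point at round 3; 7 class(es).
class of 0: {0,8}; class of 8: {0,8}

Answer: BISIMILAR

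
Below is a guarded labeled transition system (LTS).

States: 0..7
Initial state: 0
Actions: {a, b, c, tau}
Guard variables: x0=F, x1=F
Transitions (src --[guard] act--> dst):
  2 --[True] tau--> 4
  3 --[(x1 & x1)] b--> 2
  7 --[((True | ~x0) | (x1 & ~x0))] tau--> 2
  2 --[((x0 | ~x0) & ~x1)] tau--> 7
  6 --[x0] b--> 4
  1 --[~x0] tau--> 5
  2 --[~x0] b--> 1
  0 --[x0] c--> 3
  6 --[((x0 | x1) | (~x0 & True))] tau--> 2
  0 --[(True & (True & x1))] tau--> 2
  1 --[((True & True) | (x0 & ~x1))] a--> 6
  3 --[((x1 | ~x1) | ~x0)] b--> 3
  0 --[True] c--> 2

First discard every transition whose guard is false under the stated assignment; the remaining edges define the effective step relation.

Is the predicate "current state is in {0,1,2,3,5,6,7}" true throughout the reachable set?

Answer: INVARIANT VIOLATED at state 4

Analysis:
Inv-set: {0,1,2,3,5,6,7}
Reachable = {0,1,2,4,5,6,7}
  0: ✓
  1: ✓
  2: ✓
  4: outside
  5: ✓
  6: ✓
  7: ✓
counterexample path to 4: c·tau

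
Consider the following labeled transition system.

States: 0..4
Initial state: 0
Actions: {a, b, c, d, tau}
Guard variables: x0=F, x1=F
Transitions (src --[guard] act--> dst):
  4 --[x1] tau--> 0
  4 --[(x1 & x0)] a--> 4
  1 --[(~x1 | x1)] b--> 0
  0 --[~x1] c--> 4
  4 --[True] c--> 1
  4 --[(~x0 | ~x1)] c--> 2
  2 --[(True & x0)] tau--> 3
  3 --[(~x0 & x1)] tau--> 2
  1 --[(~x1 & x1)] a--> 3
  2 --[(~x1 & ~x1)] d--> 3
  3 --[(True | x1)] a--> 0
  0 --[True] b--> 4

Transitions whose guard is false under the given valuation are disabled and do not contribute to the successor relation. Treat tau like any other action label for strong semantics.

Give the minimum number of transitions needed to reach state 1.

Layered search for 1:
  L0 = {0}
  L1 = {4}
  L2 = {1,2}
depth(1)=2, e.g. b·c

Answer: 2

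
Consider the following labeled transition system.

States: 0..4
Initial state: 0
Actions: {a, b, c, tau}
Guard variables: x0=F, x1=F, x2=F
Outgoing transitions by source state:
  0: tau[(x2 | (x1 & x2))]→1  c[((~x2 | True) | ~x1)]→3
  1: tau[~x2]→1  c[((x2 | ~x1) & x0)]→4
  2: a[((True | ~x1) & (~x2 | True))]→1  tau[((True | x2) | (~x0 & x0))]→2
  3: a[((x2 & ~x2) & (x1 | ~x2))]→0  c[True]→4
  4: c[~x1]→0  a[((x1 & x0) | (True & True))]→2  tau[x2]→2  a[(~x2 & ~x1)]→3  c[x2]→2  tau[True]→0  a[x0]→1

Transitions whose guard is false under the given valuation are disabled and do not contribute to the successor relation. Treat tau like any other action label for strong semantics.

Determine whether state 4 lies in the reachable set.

After dropping false guards: 9 live edges.
depth 0: {0}
depth 1: {3}  cumulative {0,3}
depth 2: {4}  cumulative {0,3,4}
depth 3: {2}  cumulative {0,2,3,4}
depth 4: {1}  cumulative {0,1,2,3,4}
R = {0,1,2,3,4}
trace reaching 4: c·c

Answer: REACHABLE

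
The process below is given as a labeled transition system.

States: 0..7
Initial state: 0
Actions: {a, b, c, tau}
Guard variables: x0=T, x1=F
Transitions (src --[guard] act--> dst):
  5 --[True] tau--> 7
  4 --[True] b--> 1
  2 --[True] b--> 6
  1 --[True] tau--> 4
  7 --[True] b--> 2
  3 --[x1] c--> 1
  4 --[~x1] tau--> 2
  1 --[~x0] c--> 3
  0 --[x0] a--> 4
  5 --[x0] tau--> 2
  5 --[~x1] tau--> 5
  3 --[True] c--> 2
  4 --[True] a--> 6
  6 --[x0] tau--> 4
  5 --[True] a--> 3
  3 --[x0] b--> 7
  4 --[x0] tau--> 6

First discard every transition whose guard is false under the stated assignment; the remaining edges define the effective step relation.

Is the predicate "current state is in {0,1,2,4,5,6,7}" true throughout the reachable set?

Answer: INVARIANT HOLDS

Analysis:
Allowed set {0,1,2,4,5,6,7}
Reachable = {0,1,2,4,6}
  0: ✓
  1: ✓
  2: ✓
  4: ✓
  6: ✓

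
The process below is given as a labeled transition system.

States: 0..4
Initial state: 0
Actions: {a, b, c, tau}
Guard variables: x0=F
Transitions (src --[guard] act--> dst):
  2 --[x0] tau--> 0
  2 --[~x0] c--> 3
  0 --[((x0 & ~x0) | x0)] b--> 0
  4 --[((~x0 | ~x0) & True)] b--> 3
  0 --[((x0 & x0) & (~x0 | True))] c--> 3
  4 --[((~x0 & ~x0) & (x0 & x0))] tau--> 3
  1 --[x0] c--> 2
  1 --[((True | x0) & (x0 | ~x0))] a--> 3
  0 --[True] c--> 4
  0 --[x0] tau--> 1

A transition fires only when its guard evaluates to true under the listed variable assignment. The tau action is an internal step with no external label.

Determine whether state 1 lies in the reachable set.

Guard filter leaves 4 enabled edge(s).
L0 = {0}
L1 = {4}  cumulative {0,4}
L2 = {3}  cumulative {0,3,4}
R = {0,3,4}

Answer: UNREACHABLE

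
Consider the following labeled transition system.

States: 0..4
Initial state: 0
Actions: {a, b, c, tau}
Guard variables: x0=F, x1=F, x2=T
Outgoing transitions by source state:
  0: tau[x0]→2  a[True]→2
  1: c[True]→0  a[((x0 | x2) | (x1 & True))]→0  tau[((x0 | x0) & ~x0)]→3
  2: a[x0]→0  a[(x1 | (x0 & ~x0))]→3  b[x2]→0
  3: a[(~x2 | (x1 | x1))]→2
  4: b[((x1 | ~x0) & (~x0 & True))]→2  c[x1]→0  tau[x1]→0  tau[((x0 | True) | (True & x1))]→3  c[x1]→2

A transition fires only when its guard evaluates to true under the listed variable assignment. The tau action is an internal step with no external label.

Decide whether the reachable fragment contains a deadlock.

Answer: DEADLOCK-FREE

Trace:
Reach set: {0,2}
  0: a→2  [deg 1]
  2: b→0  [deg 1]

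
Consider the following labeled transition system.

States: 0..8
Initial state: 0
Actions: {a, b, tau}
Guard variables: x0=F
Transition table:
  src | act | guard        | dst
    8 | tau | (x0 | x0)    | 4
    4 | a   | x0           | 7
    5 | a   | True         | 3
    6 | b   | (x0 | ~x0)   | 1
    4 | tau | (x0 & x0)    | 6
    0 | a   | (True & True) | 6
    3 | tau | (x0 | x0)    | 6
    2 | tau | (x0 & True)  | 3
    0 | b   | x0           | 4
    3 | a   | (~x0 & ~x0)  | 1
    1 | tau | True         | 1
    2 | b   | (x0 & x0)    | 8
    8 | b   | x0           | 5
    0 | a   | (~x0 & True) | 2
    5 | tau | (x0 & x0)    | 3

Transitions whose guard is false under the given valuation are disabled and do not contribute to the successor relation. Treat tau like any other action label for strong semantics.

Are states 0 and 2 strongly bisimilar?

Compute ~ classes (split until stable):
  π0 = {{0,1,2,3,4,5,6,7,8}}
  π1 = {{0,3,5},{1},{2,4,7,8},{6}}
  π2 = {{0},{1},{2,4,7,8},{3},{5},{6}}
Fixed point at round 3; 6 class(es).
class of 0: {0}; class of 2: {2,4,7,8}

Answer: NOT BISIMILAR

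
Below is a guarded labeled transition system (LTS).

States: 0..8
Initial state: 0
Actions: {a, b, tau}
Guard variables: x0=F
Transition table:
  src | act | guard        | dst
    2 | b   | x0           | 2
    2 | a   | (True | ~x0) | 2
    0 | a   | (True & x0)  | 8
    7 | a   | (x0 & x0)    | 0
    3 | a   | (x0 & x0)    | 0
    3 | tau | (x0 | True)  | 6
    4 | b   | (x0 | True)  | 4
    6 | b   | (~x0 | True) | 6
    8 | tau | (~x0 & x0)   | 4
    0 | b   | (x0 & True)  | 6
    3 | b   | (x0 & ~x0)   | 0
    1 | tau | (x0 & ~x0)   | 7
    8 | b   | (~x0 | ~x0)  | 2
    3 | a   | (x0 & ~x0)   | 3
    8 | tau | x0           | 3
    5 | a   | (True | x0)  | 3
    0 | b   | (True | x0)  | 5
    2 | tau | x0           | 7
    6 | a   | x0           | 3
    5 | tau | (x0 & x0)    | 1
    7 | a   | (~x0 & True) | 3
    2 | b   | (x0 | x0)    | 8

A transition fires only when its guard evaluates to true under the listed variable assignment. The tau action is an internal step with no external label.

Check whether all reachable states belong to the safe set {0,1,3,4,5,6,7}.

Answer: INVARIANT HOLDS

Working:
Inv-set: {0,1,3,4,5,6,7}
Reachable = {0,3,5,6}
  0: ok
  3: ok
  5: ok
  6: ok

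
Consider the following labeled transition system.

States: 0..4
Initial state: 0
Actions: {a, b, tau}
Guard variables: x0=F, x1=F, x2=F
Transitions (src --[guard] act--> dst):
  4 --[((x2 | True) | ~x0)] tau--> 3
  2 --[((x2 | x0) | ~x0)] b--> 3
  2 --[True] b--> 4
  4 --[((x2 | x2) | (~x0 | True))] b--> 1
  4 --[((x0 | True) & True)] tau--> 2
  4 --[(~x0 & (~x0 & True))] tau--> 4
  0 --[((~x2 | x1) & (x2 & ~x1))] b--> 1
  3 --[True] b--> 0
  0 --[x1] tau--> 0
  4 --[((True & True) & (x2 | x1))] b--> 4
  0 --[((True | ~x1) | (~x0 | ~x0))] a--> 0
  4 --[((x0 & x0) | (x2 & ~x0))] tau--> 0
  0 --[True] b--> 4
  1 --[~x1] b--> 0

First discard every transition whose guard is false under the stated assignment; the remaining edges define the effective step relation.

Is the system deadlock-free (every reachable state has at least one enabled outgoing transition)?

R = {0,1,2,3,4}
  0: a→0  b→4  [2 exit(s)]
  1: b→0  [1 exit(s)]
  2: b→3  b→4  [2 exit(s)]
  3: b→0  [1 exit(s)]
  4: b→1  tau→2  tau→3  tau→4  [4 exit(s)]

Answer: DEADLOCK-FREE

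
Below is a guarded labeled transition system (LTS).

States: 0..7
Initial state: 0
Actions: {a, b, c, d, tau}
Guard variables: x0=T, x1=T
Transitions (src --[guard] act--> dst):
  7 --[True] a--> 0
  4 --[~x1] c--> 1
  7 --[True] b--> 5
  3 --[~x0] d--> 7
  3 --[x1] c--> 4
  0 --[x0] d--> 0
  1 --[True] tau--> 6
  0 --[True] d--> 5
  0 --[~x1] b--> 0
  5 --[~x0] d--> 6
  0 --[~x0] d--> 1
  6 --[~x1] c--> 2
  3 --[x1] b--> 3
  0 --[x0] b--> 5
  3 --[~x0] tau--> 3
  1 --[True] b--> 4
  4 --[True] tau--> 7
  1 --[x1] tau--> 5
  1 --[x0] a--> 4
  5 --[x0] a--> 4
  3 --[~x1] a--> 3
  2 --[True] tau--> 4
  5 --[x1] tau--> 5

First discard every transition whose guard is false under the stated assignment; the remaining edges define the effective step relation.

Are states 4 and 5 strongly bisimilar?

Compute ~ classes (split until stable):
  round 0: {{0,1,2,3,4,5,6,7}}
  round 1: {{0},{1},{2,4},{3},{5},{6},{7}}
  round 2: {{0},{1},{2},{3},{4},{5},{6},{7}}
8 equivalence class(es) (converged in 3)
4∈{4}, 5∈{5}

Answer: NOT BISIMILAR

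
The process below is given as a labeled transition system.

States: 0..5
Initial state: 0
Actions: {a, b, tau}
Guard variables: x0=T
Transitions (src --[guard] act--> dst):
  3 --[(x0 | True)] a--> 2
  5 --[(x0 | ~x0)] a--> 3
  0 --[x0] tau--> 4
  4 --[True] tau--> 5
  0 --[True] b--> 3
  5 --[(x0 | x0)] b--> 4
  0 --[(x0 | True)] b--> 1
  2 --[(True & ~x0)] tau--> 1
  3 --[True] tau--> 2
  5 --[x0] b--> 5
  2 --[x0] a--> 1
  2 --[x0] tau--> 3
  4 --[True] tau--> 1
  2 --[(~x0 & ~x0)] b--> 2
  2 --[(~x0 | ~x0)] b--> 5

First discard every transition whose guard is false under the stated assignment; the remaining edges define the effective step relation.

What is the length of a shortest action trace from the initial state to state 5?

Breadth-first toward 5:
  depth 0: {0}
  depth 1: {1,3,4}
  depth 2: {2,5}
depth(5)=2, e.g. tau·tau

Answer: 2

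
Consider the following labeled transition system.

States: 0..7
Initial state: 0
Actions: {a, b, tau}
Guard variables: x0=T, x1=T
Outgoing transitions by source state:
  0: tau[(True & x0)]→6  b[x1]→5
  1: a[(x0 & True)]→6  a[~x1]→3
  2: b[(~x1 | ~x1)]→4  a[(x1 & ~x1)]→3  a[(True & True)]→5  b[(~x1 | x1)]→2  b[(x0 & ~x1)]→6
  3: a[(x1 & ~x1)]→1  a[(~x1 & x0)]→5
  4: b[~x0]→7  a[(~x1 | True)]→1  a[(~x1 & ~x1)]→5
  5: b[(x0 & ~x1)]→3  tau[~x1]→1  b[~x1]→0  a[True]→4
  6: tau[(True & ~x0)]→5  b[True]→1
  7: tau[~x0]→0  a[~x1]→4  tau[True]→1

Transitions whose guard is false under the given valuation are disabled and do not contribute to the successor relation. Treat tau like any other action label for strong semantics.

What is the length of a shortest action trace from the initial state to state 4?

BFS to 4:
  L0 = {0}
  L1 = {5,6}
  L2 = {1,4}
4 enters at depth 2; path b·a

Answer: 2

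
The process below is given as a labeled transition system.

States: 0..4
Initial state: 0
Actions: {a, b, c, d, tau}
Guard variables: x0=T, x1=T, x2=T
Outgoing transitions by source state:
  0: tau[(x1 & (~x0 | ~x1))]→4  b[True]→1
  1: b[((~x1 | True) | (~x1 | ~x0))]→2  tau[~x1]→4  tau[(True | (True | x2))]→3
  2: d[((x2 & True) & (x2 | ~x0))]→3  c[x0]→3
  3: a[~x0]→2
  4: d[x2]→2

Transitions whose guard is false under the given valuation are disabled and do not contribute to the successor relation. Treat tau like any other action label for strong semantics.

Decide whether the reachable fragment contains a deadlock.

R = {0,1,2,3}
  0: b→1  [1 exit(s)]
  1: b→2  tau→3  [2 exit(s)]
  2: c→3  d→3  [2 exit(s)]
  3: ∅  [deadlock]
trace reaching 3: b·tau

Answer: DEADLOCK at state 3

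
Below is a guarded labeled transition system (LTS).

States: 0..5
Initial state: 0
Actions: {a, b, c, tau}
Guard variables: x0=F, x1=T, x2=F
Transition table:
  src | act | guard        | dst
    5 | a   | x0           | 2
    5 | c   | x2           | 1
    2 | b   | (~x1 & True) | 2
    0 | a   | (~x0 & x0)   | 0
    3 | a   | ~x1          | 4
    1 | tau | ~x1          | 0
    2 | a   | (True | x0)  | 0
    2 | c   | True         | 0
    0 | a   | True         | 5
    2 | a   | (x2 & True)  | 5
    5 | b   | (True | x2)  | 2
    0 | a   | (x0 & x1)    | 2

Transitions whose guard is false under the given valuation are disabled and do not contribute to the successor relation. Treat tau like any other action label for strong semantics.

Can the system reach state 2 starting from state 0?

4 transition(s) survive guard evaluation.
depth 0: {0}
depth 1: {5}  now seen {0,5}
depth 2: {2}  now seen {0,2,5}
R = {0,2,5}
trace reaching 2: a·b

Answer: REACHABLE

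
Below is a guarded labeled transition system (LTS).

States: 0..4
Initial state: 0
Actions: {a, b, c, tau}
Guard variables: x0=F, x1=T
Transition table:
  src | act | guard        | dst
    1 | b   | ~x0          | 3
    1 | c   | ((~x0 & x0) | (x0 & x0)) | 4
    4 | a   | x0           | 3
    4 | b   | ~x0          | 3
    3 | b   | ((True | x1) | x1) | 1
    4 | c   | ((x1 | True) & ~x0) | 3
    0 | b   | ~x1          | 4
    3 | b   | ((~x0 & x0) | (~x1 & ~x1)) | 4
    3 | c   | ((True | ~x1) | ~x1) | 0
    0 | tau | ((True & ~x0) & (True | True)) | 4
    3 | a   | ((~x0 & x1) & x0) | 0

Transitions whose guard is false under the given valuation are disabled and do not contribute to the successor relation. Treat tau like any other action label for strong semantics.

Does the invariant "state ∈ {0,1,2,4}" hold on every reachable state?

Safe = {0,1,2,4}
Reach set: {0,1,3,4}
  0: ok
  1: ok
  3: VIOLATES
  4: ok
counterexample path to 3: tau·b

Answer: INVARIANT VIOLATED at state 3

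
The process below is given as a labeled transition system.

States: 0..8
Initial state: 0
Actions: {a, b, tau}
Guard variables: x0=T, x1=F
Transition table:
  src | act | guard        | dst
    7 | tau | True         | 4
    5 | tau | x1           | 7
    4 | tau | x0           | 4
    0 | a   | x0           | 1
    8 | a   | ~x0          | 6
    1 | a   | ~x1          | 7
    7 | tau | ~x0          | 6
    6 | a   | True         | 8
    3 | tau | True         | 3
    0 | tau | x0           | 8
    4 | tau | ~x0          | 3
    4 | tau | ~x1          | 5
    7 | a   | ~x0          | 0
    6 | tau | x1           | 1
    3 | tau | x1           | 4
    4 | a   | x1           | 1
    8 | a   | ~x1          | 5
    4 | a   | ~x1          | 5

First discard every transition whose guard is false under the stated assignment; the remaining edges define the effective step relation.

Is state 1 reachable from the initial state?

Guard filter leaves 10 enabled edge(s).
L0 = {0}
L1 = {1,8}  now seen {0,1,8}
L2 = {5,7}  now seen {0,1,5,7,8}
L3 = {4}  now seen {0,1,4,5,7,8}
R = {0,1,4,5,7,8}
Path to 1: a

Answer: REACHABLE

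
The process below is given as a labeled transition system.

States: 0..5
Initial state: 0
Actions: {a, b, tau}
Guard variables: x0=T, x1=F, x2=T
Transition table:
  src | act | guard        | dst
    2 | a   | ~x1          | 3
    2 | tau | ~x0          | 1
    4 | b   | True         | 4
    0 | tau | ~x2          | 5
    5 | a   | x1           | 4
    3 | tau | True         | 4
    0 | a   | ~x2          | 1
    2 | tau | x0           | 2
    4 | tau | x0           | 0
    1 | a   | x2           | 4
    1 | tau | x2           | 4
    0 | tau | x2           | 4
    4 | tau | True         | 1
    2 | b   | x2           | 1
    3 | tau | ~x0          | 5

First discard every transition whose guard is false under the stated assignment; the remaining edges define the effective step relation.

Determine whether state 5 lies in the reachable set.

Answer: UNREACHABLE

Analysis:
10 transition(s) survive guard evaluation.
L0 = {0}
L1 = {4}  cumulative {0,4}
L2 = {1}  cumulative {0,1,4}
Reachable = {0,1,4}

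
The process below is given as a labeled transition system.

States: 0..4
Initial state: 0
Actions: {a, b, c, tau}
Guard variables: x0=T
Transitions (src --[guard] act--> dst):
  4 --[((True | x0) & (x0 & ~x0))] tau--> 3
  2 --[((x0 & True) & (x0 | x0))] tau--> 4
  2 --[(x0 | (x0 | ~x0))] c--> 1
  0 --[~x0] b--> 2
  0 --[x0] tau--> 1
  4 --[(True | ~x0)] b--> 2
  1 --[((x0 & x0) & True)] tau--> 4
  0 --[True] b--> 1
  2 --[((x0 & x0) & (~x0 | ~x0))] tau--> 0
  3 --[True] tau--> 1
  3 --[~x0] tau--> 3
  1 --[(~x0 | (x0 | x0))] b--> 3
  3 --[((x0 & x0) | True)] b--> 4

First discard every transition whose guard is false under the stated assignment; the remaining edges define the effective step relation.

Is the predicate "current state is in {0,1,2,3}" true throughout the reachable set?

Answer: INVARIANT VIOLATED at state 4

Working:
Safe = {0,1,2,3}
R = {0,1,2,3,4}
  0: safe
  1: safe
  2: safe
  3: safe
  4: ✗ unsafe
reach 4 via tau·tau — violates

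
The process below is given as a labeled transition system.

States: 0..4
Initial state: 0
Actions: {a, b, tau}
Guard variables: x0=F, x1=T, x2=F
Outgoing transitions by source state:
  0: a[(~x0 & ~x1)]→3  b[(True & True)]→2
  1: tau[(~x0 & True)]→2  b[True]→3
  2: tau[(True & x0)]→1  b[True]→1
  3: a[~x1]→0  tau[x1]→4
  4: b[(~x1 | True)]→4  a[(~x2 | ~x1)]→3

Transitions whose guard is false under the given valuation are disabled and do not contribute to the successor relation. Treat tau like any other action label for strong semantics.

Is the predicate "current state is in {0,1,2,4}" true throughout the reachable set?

Answer: INVARIANT VIOLATED at state 3

Analysis:
Inv-set: {0,1,2,4}
Reachable = {0,1,2,3,4}
  0: ✓
  1: ✓
  2: ✓
  3: VIOLATES
  4: ✓
counterexample path to 3: b·b·b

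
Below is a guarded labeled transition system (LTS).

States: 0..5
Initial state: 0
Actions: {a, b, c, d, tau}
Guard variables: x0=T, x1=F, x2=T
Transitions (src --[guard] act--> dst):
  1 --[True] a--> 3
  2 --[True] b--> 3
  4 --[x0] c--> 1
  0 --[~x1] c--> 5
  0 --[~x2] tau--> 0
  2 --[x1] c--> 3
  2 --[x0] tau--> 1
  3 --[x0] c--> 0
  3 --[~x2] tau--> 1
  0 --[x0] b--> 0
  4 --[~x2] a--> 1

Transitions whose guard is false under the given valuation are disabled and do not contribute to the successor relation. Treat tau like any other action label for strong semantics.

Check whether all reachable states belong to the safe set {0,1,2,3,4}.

Answer: INVARIANT VIOLATED at state 5

Trace:
Safe = {0,1,2,3,4}
Reachable = {0,5}
  0: ✓
  5: VIOLATES
witness against invariant: c → 5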